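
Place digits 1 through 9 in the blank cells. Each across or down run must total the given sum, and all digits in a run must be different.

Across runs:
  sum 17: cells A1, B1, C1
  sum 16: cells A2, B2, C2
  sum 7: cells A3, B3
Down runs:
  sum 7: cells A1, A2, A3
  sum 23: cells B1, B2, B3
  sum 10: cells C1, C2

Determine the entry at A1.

7 in 3 cells must be {1,2,4}; 23 in 3 cells must be {6,8,9}.
Only 6 fits B3 under both its across sum 7 and down sum 23.
A3 = 7 − 6 = 1 completes the 7 across.
Nothing is forced directly, so branch on A1, whose candidates are 2 or 4. If A1 = 4: that forces B1 = 8, after which C1 would have to be in {5} for the 17 across but in {1,2,3,4,6,7,8,9} for the 10 down — contradiction. So A1 = 2.

2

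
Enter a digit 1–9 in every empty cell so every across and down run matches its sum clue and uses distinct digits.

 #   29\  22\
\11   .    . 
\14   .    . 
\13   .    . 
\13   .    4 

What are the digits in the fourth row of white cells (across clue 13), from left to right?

9 4

29 in 4 cells must be {5,7,8,9}.
R4C1 = 13 − 4 = 9 completes the 13 across.
No cell is forced outright now. R1C1 can only be 5 or 7 or 8 (the digits allowed by both its 11 across and its 29 down). If R1C1 = 5: that forces R1C2 = 6, R2C1 = 8, after which R2C2 would have to be in {6} for the 14 across but in {3,5,7,9} for the 22 down — contradiction. If R1C1 = 7: then R1C2 would have to be in {4} for the 11 across but in {1,2,3,5,6,7,8,9} for the 22 down — contradiction. So R1C1 = 8.
R1C2 = 11 − 8 = 3 completes the 11 across.
R2C1 = 5: the only remaining digit allowed by both the 14 across and the 29 down.
R2C2 = 14 − 5 = 9 completes the 14 across.
R3C1 = 29 − 22 = 7 completes the 29 down.
R3C2 = 13 − 7 = 6 completes the 13 across.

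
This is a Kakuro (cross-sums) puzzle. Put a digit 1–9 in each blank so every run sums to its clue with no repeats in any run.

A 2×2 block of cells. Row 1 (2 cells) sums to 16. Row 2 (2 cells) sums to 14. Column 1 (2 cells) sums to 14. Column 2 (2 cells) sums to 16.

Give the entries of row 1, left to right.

9 7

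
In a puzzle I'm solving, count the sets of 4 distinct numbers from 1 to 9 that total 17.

4 distinct digits from 1–9 sum between 10 and 30.

9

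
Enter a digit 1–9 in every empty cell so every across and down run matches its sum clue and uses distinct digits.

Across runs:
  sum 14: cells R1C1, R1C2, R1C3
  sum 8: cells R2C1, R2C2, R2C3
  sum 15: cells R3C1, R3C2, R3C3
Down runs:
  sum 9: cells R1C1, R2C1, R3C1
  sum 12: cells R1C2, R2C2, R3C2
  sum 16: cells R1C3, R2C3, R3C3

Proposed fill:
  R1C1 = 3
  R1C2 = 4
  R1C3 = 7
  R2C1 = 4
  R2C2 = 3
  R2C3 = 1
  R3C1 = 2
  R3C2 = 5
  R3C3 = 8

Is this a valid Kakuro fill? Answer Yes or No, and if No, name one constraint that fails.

Across: 3+4+7=14; 4+3+1=8; 2+5+8=15. Down: 3+4+2=9; 4+3+5=12; 7+1+8=16. No digit repeats within any run.

Yes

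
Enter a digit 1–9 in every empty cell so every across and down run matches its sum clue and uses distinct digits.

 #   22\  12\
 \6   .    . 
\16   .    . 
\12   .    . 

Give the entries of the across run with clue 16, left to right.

16 in 2 cells must be {7,9}.
The 6 across and the 22 down share only 5, so R1C1 = 5.
R1C2 = 6 − 5 = 1 completes the 6 across.
Given what's placed, R2C1 must be 9 to fit the 16 across and 22 down.
R2C2 = 16 − 9 = 7 completes the 16 across.
R3C1 = 22 − 14 = 8 completes the 22 down.
R3C2 = 12 − 8 = 4 completes the 12 across.

9, 7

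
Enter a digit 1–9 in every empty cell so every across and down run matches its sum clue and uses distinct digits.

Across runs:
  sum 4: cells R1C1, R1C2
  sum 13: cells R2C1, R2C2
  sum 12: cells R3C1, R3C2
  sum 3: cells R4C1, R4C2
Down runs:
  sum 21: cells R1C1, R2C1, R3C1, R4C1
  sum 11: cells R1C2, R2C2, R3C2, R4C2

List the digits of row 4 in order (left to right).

1, 2

4 in 2 cells must be {1,3}; 3 in 2 cells must be {1,2}; 11 in 4 cells must be {1,2,3,5}.
Only 5 fits R2C2 under both its across sum 13 and down sum 11.
Given what's placed, R3C2 must be 3 to fit the 12 across and 11 down.
R1C2 = 1: the only remaining digit allowed by both the 4 across and the 11 down.
R2C1 = 13 − 5 = 8 completes the 13 across.
R3C1 = 12 − 3 = 9 completes the 12 across.
Given what's placed, R4C1 must be 1 to fit the 3 across and 21 down.
R4C2 = 3 − 1 = 2 completes the 3 across.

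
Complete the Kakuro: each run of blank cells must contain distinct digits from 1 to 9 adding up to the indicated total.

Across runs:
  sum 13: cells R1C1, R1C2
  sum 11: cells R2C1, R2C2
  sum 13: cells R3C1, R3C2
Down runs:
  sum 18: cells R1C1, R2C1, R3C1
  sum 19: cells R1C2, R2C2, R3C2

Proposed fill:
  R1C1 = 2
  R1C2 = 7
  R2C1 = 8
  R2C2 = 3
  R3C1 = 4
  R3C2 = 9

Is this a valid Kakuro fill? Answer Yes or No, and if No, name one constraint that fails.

No — the across run R1C1–R1C2 sums to 9, not 13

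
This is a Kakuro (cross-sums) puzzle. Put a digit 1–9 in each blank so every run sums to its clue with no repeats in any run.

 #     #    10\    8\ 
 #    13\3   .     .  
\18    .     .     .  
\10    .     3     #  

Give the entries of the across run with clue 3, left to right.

3 in 2 cells must be {1,2}.
R3C1 = 10 − 3 = 7 completes the 10 across.
R2C1 = 13 − 7 = 6 completes the 13 down.
R2C2 = 5: the only remaining digit allowed by both the 18 across and the 10 down.
R2C3 = 18 − 11 = 7 completes the 18 across.
R1C2 = 10 − 8 = 2 completes the 10 down.
R1C3 = 3 − 2 = 1 completes the 3 across.

2 1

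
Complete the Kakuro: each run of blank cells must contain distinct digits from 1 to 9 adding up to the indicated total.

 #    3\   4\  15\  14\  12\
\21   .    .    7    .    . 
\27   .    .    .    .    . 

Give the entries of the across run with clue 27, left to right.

3 in 2 cells must be {1,2}; 4 in 2 cells must be {1,3}.
R2C3 = 15 − 7 = 8 completes the 15 down.
No cell is forced outright now. R1C1 can only be 1 or 2 (the digits allowed by both its 21 across and its 3 down). If R1C1 = 1: that forces R1C2 = 3, R2C1 = 2, R2C2 = 1, R2C4 = 9, R2C5 = 7, after which R1C4 would have to be in {2,4,6,8} for the 21 across but in {5} for the 14 down — contradiction. So R1C1 = 2.
R2C1 = 3 − 2 = 1 completes the 3 down.
Given what's placed, R2C2 must be 3 to fit the 27 across and 4 down.
R2C5 = 9: the only remaining digit allowed by both the 27 across and the 12 down.
R1C2 = 4 − 3 = 1 completes the 4 down.
R1C5 = 12 − 9 = 3 completes the 12 down.
R2C4 = 27 − 21 = 6 completes the 27 across.

1 3 8 6 9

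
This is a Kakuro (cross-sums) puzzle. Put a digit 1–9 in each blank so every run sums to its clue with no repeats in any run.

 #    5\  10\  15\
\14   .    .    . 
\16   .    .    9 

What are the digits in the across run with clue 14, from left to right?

1, 7, 6

R1C3 = 15 − 9 = 6 completes the 15 down.
No cell is forced outright now. R1C1 can only be 1 or 3 (the digits allowed by both its 14 across and its 5 down). If R1C1 = 3: then R1C2 would have to be in {5} for the 14 across but in {1,2,3,4,6,7,8,9} for the 10 down — contradiction. So R1C1 = 1.
R1C2 = 14 − 7 = 7 completes the 14 across.
R2C1 = 5 − 1 = 4 completes the 5 down.
R2C2 = 16 − 13 = 3 completes the 16 across.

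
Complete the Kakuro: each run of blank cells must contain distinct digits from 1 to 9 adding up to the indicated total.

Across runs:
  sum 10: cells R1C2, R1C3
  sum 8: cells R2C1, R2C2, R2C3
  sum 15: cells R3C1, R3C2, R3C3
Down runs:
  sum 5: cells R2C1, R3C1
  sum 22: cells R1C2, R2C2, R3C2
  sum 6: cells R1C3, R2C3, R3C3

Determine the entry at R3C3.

3

6 in 3 cells must be {1,2,3}.
Only 5 fits R2C2 under both its across sum 8 and down sum 22.
Nothing is forced directly, so branch on R1C2, whose candidates are 8 or 9. If R1C2 = 8: that forces R1C3 = 2, R2C3 = 1, R3C2 = 9, after which R3C3 would have to be in {1,2,4,5} for the 15 across but in {3} for the 6 down — contradiction. So R1C2 = 9.
R1C3 = 10 − 9 = 1 completes the 10 across.
R2C3 = 2: the only remaining digit allowed by both the 8 across and the 6 down.
R3C2 = 22 − 14 = 8 completes the 22 down.
R3C3 = 6 − 3 = 3 completes the 6 down.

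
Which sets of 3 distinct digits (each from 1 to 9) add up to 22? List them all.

3 distinct digits from 1–9 sum between 6 and 24.

{5,8,9}; {6,7,9}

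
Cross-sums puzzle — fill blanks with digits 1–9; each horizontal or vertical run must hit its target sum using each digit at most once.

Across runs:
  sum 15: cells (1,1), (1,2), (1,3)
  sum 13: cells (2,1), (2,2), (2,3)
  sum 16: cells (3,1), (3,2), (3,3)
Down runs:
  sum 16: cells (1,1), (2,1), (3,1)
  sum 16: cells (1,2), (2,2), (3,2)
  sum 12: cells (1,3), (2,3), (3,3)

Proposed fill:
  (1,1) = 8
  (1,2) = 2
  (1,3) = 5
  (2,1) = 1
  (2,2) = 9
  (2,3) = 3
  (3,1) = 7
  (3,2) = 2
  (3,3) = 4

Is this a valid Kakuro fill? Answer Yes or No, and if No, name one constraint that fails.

No — the across run (3,1)–(3,3) sums to 13, not 16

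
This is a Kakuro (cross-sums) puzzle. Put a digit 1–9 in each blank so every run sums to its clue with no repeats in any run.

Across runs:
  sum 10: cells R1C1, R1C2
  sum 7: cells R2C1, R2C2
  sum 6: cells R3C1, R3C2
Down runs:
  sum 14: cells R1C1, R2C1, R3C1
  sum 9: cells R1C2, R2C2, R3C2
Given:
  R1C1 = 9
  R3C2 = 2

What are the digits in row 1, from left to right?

9, 1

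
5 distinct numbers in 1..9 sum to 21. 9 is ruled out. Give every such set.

5 distinct digits from 1–9 sum between 15 and 35.
Dropping sets that contain 9.

{1,2,3,7,8}; {1,2,4,6,8}; {1,2,5,6,7}; {1,3,4,5,8}; {1,3,4,6,7}; {2,3,4,5,7}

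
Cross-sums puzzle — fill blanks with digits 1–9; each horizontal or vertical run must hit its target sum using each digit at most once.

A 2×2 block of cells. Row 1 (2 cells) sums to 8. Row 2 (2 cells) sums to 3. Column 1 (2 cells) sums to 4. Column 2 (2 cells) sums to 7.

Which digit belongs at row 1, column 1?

3 in 2 cells must be {1,2}; 4 in 2 cells must be {1,3}.
The 3 across and the 4 down share only 1, so (2,1) = 1.
(2,2) = 3 − 1 = 2 completes the 3 across.
(1,1) = 4 − 1 = 3 completes the 4 down.
(1,2) = 8 − 3 = 5 completes the 8 across.

3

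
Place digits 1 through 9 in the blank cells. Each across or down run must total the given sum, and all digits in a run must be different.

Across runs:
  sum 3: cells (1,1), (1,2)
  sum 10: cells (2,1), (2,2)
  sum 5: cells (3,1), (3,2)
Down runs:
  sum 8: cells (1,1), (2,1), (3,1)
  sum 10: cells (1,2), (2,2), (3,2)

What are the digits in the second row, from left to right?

3 in 2 cells must be {1,2}.
Nothing is forced directly, so branch on (1,1), whose candidates are 1 or 2. If (1,1) = 2: that forces (1,2) = 1, (2,1) = 1, after which (2,2) would have to be in {9} for the 10 across but in {2,3,4,5,6,7} for the 10 down — contradiction. So (1,1) = 1.
(1,2) = 3 − 1 = 2 completes the 3 across.
Nothing is forced directly, so branch on (3,2), whose candidates are 1 or 3. If (3,2) = 3: then (2,2) would have to be in {1,2,3,4,6,7,8,9} for the 10 across but in {5} for the 10 down — contradiction. So (3,2) = 1.
(2,2) = 10 − 3 = 7 completes the 10 down.
(3,1) = 5 − 1 = 4 completes the 5 across.
(2,1) = 10 − 7 = 3 completes the 10 across.

3, 7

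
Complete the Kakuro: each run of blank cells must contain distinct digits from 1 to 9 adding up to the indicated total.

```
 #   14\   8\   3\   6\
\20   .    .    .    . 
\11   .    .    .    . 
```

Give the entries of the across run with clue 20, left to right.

9 5 2 4

11 in 4 cells must be {1,2,3,5}; 3 in 2 cells must be {1,2}.
Only 5 fits R2C1 under both its across sum 11 and down sum 14.
R1C1 = 14 − 5 = 9 completes the 14 down.
Nothing is forced directly, so branch on R1C3, whose candidates are 1 or 2. If R1C3 = 1: that forces R2C3 = 2, R2C4 = 1, after which R1C4 would have to be in {2,3,4,6,7,8} for the 20 across but in {5} for the 6 down — contradiction. So R1C3 = 2.
R2C3 = 3 − 2 = 1 completes the 3 down.
R2C4 = 2: the only remaining digit allowed by both the 11 across and the 6 down.
R1C4 = 6 − 2 = 4 completes the 6 down.
R2C2 = 11 − 8 = 3 completes the 11 across.
R1C2 = 20 − 15 = 5 completes the 20 across.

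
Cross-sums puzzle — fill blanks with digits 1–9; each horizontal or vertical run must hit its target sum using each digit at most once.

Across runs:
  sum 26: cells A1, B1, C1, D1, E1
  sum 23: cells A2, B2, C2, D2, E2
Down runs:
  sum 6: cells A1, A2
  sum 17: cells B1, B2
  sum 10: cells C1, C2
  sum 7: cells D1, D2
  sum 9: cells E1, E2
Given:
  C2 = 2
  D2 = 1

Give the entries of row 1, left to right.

1 9 8 6 2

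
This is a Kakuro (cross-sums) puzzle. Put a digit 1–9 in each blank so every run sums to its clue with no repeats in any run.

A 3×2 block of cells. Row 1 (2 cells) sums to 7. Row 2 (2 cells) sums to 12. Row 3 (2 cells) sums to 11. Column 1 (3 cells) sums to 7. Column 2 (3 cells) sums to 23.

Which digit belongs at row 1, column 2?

6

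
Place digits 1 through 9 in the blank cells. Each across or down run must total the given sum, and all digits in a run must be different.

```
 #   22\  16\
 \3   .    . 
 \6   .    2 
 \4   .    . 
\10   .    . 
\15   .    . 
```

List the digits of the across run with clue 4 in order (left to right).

1 3

3 in 2 cells must be {1,2}; 4 in 2 cells must be {1,3}; 16 in 5 cells must be {1,2,3,4,6}.
R1C2 = 1: the only remaining digit allowed by both the 3 across and the 16 down.
R2C1 = 6 − 2 = 4 completes the 6 across.
Given what's placed, R3C2 must be 3 to fit the 4 across and 16 down.
Given what's placed, R5C2 must be 6 to fit the 15 across and 16 down.
R1C1 = 3 − 1 = 2 completes the 3 across.
R3C1 = 4 − 3 = 1 completes the 4 across.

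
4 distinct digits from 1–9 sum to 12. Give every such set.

4 distinct digits from 1–9 sum between 10 and 30.

{1,2,3,6}; {1,2,4,5}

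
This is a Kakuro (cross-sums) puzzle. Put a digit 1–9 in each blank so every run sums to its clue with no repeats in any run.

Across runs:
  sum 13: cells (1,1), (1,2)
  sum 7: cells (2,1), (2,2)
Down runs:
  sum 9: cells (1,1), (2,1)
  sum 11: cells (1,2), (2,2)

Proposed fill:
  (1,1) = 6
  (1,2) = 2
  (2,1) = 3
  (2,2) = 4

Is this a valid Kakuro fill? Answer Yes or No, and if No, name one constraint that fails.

No — the down run (1,2)–(2,2) sums to 6, not 11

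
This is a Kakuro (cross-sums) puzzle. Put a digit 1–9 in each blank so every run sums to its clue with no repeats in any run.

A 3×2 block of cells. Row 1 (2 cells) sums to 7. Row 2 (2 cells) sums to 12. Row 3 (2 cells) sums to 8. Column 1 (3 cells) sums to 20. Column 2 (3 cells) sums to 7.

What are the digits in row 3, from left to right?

7 1

7 in 3 cells must be {1,2,4}.
The 12 across and the 7 down share only 4, so (2,2) = 4.
(2,1) = 12 − 4 = 8 completes the 12 across.
Nothing is forced directly, so branch on (1,1), whose candidates are 3 or 5. If (1,1) = 3: then (1,2) would have to be in {4} for the 7 across but in {1,2} for the 7 down — contradiction. So (1,1) = 5.
(1,2) = 7 − 5 = 2 completes the 7 across.
(3,1) = 20 − 13 = 7 completes the 20 down.
(3,2) = 8 − 7 = 1 completes the 8 across.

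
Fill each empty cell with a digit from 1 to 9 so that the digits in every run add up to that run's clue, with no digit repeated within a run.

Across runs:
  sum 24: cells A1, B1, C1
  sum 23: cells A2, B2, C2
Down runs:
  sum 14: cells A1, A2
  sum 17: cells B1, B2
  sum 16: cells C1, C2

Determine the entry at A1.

8

24 in 3 cells must be {7,8,9}; 23 in 3 cells must be {6,8,9}; 17 in 2 cells must be {8,9}.
The 23 across and the 16 down share only 9, so C2 = 9.
C1 = 16 − 9 = 7 completes the 16 down.
Given what's placed, B2 must be 8 to fit the 23 across and 17 down.
B1 = 17 − 8 = 9 completes the 17 down.
A2 = 23 − 17 = 6 completes the 23 across.
A1 = 24 − 16 = 8 completes the 24 across.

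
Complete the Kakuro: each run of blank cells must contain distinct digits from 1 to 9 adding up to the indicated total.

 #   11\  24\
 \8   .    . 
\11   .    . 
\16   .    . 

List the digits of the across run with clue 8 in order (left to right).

1, 7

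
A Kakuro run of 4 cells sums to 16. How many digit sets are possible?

4 distinct digits from 1–9 sum between 10 and 30.

8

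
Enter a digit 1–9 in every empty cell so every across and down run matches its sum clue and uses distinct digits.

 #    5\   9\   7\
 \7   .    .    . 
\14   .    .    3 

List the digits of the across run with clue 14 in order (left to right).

4 7 3

7 in 3 cells must be {1,2,4}.
R1C3 = 7 − 3 = 4 completes the 7 down.
No cell is forced outright now. R2C1 can only be 2 or 4 (the digits allowed by both its 14 across and its 5 down). If R2C1 = 2: then R1C1 would have to be in {1,2} for the 7 across but in {3} for the 5 down — contradiction. So R2C1 = 4.
R1C1 = 5 − 4 = 1 completes the 5 down.
R1C2 = 7 − 5 = 2 completes the 7 across.
R2C2 = 14 − 7 = 7 completes the 14 across.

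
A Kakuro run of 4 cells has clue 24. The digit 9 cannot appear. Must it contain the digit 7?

Every partition of 24 into 4 distinct digits under that restriction includes 7: {3,6,7,8}, {4,5,7,8}.

Yes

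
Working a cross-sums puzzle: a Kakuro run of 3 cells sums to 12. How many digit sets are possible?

7

3 distinct digits from 1–9 sum between 6 and 24.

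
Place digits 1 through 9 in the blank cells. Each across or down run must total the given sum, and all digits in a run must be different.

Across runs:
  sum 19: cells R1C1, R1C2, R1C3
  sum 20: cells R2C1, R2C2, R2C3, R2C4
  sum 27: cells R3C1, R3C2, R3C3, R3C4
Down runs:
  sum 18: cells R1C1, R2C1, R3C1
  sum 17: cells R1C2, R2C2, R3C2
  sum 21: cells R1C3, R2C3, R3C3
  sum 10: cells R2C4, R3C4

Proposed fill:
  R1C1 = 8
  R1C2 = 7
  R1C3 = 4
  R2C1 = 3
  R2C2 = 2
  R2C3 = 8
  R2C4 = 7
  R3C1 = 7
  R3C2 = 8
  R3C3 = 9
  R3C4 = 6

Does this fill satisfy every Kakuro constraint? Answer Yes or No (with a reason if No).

No — the across run R3C1–R3C4 sums to 30, not 27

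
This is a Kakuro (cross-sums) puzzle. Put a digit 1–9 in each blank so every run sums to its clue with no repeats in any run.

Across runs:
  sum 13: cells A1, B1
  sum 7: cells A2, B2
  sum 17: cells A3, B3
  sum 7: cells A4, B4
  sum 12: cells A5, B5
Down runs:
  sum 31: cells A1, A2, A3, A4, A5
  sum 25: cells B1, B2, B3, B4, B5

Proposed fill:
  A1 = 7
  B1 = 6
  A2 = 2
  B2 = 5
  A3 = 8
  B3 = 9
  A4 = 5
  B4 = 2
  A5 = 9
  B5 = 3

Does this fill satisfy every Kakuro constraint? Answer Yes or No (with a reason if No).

Yes

Across: 7+6=13; 2+5=7; 8+9=17; 5+2=7; 9+3=12. Down: 7+2+8+5+9=31; 6+5+9+2+3=25. No digit repeats within any run.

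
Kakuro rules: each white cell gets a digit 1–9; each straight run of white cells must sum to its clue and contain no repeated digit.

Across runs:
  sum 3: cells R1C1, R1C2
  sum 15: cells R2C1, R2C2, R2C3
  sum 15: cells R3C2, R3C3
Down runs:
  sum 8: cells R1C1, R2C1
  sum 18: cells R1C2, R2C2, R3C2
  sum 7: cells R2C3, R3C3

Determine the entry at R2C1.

6

3 in 2 cells must be {1,2}.
The 15 across and the 7 down share only 6, so R3C3 = 6.
R2C3 = 7 − 6 = 1 completes the 7 down.
R3C2 = 15 − 6 = 9 completes the 15 across.
No cell is forced outright now. R2C1 can only be 5 or 6 (the digits allowed by both its 15 across and its 8 down). If R2C1 = 5: then R1C1 would have to be in {1,2} for the 3 across but in {3} for the 8 down — contradiction. So R2C1 = 6.
R1C1 = 8 − 6 = 2 completes the 8 down.
R1C2 = 3 − 2 = 1 completes the 3 across.
R2C2 = 15 − 7 = 8 completes the 15 across.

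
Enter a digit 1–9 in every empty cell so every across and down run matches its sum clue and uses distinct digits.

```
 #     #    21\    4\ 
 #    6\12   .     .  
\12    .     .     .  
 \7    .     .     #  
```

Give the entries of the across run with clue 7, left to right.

2 5

4 in 2 cells must be {1,3}.
The 12 across and the 4 down share only 3, so R1C3 = 3.
R2C3 = 4 − 3 = 1 completes the 4 down.
R1C2 = 12 − 3 = 9 completes the 12 across.
No cell is forced outright now. R3C2 can only be 4 or 5 (the digits allowed by both its 7 across and its 21 down). If R3C2 = 4: that forces R2C2 = 8, after which R3C1 would have to be in {3} for the 7 across but in {1,2,4,5} for the 6 down — contradiction. So R3C2 = 5.
R2C2 = 21 − 14 = 7 completes the 21 down.
R3C1 = 7 − 5 = 2 completes the 7 across.
R2C1 = 12 − 8 = 4 completes the 12 across.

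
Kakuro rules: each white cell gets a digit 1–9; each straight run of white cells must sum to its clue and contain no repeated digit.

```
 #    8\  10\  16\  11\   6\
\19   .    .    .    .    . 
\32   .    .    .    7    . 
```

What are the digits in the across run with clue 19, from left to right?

16 in 2 cells must be {7,9}.
R1C4 = 11 − 7 = 4 completes the 11 down.
R2C3 = 9: the only remaining digit allowed by both the 32 across and the 16 down.
R1C3 = 16 − 9 = 7 completes the 16 down.
Nothing is forced directly, so branch on R1C2, whose candidates are 1 or 2. If R1C2 = 1: then R2C2 would have to be in {2,3,5,6,8} for the 32 across but in {9} for the 10 down — contradiction. So R1C2 = 2.
R2C2 = 10 − 2 = 8 completes the 10 down.
No cell is forced outright now. R2C5 can only be 2 or 5 (the digits allowed by both its 32 across and its 6 down). If R2C5 = 2: then R1C5 would have to be in {1,5} for the 19 across but in {4} for the 6 down — contradiction. So R2C5 = 5.
R1C5 = 6 − 5 = 1 completes the 6 down.
R2C1 = 32 − 29 = 3 completes the 32 across.
R1C1 = 19 − 14 = 5 completes the 19 across.

5 2 7 4 1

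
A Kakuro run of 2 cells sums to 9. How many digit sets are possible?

4

2 distinct digits from 1–9 sum between 3 and 17.
Enumerating: {1,8}, {2,7}, {3,6}, {4,5}.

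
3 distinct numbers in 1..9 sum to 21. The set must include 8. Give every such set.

{4,8,9}; {6,7,8}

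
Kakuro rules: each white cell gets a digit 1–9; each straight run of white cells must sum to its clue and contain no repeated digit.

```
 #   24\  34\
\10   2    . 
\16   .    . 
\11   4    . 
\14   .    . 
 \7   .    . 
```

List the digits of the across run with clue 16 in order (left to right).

16 in 2 cells must be {7,9}; 34 in 5 cells must be {4,6,7,8,9}.
R1C2 = 10 − 2 = 8 completes the 10 across.
R3C2 = 11 − 4 = 7 completes the 11 across.
Given what's placed, R2C2 must be 9 to fit the 16 across and 34 down.
Given what's placed, R4C2 must be 6 to fit the 14 across and 34 down.
R5C2 = 34 − 30 = 4 completes the 34 down.
R2C1 = 16 − 9 = 7 completes the 16 across.

7, 9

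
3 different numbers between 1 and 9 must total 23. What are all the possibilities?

3 distinct digits from 1–9 sum between 6 and 24.
Only one set works: {6,8,9}.

{6,8,9}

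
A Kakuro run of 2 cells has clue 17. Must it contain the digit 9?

The only way to make 17 from 2 distinct digits is {8,9}, which contains 9.

Yes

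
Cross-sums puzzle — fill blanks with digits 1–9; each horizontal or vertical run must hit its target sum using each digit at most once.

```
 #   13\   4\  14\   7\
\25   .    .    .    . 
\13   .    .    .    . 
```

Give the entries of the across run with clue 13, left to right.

4 in 2 cells must be {1,3}.
Nothing is forced directly, so branch on R1C2, whose candidates are 1 or 3. If R1C2 = 1: then R1C4 would have to be in {7,8,9} for the 25 across but in {1,2,3,4,5,6} for the 7 down — contradiction. So R1C2 = 3.
R2C2 = 4 − 3 = 1 completes the 4 down.
Nothing is forced directly, so branch on R1C4, whose candidates are 5 or 6. If R1C4 = 6: that forces R1C3 = 9, R2C3 = 5, after which R2C4 would have to be in {3,4} for the 13 across but in {1} for the 7 down — contradiction. So R1C4 = 5.
R2C4 = 7 − 5 = 2 completes the 7 down.
R2C3 = 6: the only remaining digit allowed by both the 13 across and the 14 down.
R1C3 = 14 − 6 = 8 completes the 14 down.
R2C1 = 13 − 9 = 4 completes the 13 across.

4 1 6 2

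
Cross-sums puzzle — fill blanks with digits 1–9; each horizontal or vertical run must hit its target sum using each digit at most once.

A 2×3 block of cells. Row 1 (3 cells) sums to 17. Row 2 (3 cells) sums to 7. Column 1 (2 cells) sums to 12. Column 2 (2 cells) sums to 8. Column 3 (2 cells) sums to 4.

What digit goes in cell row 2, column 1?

7 in 3 cells must be {1,2,4}; 4 in 2 cells must be {1,3}.
The 7 across and the 12 down share only 4, so (2,1) = 4.
Given what's placed, (2,3) must be 1 to fit the 7 across and 4 down.
(1,1) = 12 − 4 = 8 completes the 12 down.
(1,3) = 4 − 1 = 3 completes the 4 down.
(2,2) = 7 − 5 = 2 completes the 7 across.
(1,2) = 17 − 11 = 6 completes the 17 across.

4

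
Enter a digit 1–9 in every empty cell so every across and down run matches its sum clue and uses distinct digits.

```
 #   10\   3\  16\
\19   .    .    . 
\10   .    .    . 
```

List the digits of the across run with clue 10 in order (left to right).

3 in 2 cells must be {1,2}; 16 in 2 cells must be {7,9}.
The 19 across and the 3 down share only 2, so R1C2 = 2.
Given what's placed, R1C3 must be 9 to fit the 19 across and 16 down.
R2C2 = 3 − 2 = 1 completes the 3 down.
R2C3 = 16 − 9 = 7 completes the 16 down.
R1C1 = 19 − 11 = 8 completes the 19 across.
R2C1 = 10 − 8 = 2 completes the 10 across.

2, 1, 7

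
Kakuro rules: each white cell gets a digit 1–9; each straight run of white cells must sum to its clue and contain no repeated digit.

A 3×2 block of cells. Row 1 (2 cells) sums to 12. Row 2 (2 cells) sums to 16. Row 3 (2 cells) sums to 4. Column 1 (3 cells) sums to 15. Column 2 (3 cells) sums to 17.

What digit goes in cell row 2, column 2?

9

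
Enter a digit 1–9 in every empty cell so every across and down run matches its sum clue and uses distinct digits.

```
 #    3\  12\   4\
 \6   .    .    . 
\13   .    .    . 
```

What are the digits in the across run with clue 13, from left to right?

1 9 3

6 in 3 cells must be {1,2,3}; 3 in 2 cells must be {1,2}; 4 in 2 cells must be {1,3}.
The 6 across and the 12 down share only 3, so R1C2 = 3.
Given what's placed, R1C3 must be 1 to fit the 6 across and 4 down.
R2C2 = 12 − 3 = 9 completes the 12 down.
R2C3 = 4 − 1 = 3 completes the 4 down.
R1C1 = 6 − 4 = 2 completes the 6 across.
R2C1 = 13 − 12 = 1 completes the 13 across.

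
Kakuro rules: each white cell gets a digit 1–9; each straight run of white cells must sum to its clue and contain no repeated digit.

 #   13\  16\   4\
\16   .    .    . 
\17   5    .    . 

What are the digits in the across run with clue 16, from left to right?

8 7 1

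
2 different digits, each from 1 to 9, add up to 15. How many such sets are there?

2 distinct digits from 1–9 sum between 3 and 17.
Enumerating: {6,9}, {7,8}.

2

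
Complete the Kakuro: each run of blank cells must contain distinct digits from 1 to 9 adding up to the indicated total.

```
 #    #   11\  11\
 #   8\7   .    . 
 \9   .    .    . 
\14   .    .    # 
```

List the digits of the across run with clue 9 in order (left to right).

2, 1, 6

Nothing is forced directly, so branch on R3C1, whose candidates are 5 or 6. If R3C1 = 5: that forces R2C1 = 3, after which R3C2 would have to be in {9} for the 14 across but in {1,2,3,4,5,6,7,8} for the 11 down — contradiction. So R3C1 = 6.
R2C1 = 8 − 6 = 2 completes the 8 down.
R3C2 = 14 − 6 = 8 completes the 14 across.
R2C2 = 1: the only remaining digit allowed by both the 9 across and the 11 down.
R2C3 = 9 − 3 = 6 completes the 9 across.
R1C2 = 11 − 9 = 2 completes the 11 down.
R1C3 = 7 − 2 = 5 completes the 7 across.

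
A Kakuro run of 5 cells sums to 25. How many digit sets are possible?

12

5 distinct digits from 1–9 sum between 15 and 35.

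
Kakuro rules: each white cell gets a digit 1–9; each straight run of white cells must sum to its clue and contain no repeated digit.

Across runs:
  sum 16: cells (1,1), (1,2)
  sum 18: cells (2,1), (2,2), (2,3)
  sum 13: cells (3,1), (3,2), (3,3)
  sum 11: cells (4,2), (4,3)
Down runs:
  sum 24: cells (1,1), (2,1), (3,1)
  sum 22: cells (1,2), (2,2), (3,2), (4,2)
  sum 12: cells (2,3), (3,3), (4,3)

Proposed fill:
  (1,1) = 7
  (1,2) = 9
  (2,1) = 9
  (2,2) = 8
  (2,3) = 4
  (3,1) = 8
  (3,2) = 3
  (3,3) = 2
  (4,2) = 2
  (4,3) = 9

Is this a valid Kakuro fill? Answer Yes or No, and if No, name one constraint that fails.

No — the down run (2,3)–(4,3) sums to 15, not 12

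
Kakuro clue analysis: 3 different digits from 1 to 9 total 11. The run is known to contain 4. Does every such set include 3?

No

Counterexample: {1,4,6} sums to 11 under that restriction without using 3.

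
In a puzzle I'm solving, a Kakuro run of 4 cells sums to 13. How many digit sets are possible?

4 distinct digits from 1–9 sum between 10 and 30.
Enumerating: {1,2,3,7}, {1,2,4,6}, {1,3,4,5}.

3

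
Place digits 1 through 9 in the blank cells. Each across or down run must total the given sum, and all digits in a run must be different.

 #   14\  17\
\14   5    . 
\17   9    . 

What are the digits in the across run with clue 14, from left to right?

17 in 2 cells must be {8,9}.
R1C2 = 14 − 5 = 9 completes the 14 across.
R2C2 = 17 − 9 = 8 completes the 17 across.

5, 9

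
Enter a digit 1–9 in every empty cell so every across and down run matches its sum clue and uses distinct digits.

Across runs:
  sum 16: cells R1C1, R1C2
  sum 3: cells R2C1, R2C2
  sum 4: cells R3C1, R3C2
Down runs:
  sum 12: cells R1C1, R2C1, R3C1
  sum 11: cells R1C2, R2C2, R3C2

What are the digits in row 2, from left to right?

16 in 2 cells must be {7,9}; 3 in 2 cells must be {1,2}; 4 in 2 cells must be {1,3}.
The 16 across and the 11 down share only 7, so R1C2 = 7.
Given what's placed, R2C2 must be 1 to fit the 3 across and 11 down.
R3C2 = 11 − 8 = 3 completes the 11 down.
R1C1 = 16 − 7 = 9 completes the 16 across.
R2C1 = 3 − 1 = 2 completes the 3 across.
R3C1 = 4 − 3 = 1 completes the 4 across.

2 1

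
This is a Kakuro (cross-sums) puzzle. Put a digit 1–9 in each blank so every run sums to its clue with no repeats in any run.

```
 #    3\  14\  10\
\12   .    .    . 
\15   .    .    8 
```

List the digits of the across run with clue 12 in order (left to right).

1, 9, 2

3 in 2 cells must be {1,2}.
R1C3 = 10 − 8 = 2 completes the 10 down.
R1C1 = 1: the only remaining digit allowed by both the 12 across and the 3 down.
R1C2 = 12 − 3 = 9 completes the 12 across.
R2C1 = 3 − 1 = 2 completes the 3 down.
R2C2 = 15 − 10 = 5 completes the 15 across.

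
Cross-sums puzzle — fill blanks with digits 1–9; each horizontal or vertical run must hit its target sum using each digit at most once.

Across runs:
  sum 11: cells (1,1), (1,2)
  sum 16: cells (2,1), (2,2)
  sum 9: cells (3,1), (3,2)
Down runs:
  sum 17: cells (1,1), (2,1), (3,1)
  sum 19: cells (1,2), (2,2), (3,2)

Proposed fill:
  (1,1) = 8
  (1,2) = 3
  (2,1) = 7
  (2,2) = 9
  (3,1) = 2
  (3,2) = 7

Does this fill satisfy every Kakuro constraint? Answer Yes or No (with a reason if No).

Across: 8+3=11; 7+9=16; 2+7=9. Down: 8+7+2=17; 3+9+7=19. No digit repeats within any run.

Yes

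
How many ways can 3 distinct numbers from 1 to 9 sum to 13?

7

3 distinct digits from 1–9 sum between 6 and 24.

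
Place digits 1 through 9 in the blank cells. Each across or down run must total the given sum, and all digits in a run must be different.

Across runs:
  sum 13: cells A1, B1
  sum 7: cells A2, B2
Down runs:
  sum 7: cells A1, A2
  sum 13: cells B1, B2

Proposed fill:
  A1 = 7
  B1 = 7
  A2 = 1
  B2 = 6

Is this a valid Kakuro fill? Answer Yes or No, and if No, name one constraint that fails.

No — the down run A1–A2 sums to 8, not 7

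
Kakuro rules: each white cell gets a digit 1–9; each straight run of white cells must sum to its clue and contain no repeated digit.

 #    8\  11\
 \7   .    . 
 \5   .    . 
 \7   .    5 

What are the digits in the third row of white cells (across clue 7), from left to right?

2 5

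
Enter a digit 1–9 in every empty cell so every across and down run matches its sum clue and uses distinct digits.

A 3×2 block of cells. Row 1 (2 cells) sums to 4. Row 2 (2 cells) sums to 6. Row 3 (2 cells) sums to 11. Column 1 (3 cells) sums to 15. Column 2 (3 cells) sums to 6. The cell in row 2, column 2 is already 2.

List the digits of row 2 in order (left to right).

4 2

4 in 2 cells must be {1,3}; 6 in 3 cells must be {1,2,3}.
(2,1) = 6 − 2 = 4 completes the 6 across.
(3,2) = 3: the only remaining digit allowed by both the 11 across and the 6 down.
Given what's placed, (1,1) must be 3 to fit the 4 across and 15 down.
(1,2) = 4 − 3 = 1 completes the 4 across.
(3,1) = 11 − 3 = 8 completes the 11 across.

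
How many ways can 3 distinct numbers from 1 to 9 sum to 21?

3

3 distinct digits from 1–9 sum between 6 and 24.
Enumerating: {4,8,9}, {5,7,9}, {6,7,8}.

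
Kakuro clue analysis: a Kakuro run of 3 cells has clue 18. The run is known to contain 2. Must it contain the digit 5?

No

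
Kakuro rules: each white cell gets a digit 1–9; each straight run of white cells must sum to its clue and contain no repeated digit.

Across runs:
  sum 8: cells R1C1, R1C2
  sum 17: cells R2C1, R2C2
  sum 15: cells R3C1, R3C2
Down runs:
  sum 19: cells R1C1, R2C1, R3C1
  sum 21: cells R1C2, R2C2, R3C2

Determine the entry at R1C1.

17 in 2 cells must be {8,9}.
Nothing is forced directly, so branch on R1C2, whose candidates are 5 or 6 or 7. If R1C2 = 5: that forces R1C1 = 3, R2C1 = 9, after which R2C2 would have to be in {8} for the 17 across but in {7,9} for the 21 down — contradiction. If R1C2 = 7: then R1C1 would have to be in {1} for the 8 across but in {2,3,4,5,6,7,8,9} for the 19 down — contradiction. So R1C2 = 6.
R1C1 = 8 − 6 = 2 completes the 8 across.
Given what's placed, R2C2 must be 8 to fit the 17 across and 21 down.
R3C2 = 21 − 14 = 7 completes the 21 down.
R2C1 = 17 − 8 = 9 completes the 17 across.
R3C1 = 15 − 7 = 8 completes the 15 across.

2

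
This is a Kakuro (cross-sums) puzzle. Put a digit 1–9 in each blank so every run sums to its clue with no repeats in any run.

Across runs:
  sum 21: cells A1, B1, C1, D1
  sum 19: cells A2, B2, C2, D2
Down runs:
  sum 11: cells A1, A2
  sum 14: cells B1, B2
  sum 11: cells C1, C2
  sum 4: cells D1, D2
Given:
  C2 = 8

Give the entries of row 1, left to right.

4 in 2 cells must be {1,3}.
C1 = 11 − 8 = 3 completes the 11 down.
D1 = 1: the only remaining digit allowed by both the 21 across and the 4 down.
D2 = 4 − 1 = 3 completes the 4 down.
B2 = 6: the only remaining digit allowed by both the 19 across and the 14 down.
B1 = 14 − 6 = 8 completes the 14 down.
A2 = 19 − 17 = 2 completes the 19 across.
A1 = 21 − 12 = 9 completes the 21 across.

9 8 3 1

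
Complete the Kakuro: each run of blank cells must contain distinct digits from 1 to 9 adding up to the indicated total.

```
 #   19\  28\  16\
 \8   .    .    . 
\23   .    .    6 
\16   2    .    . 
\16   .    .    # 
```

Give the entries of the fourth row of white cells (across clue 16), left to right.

7, 9

23 in 3 cells must be {6,8,9}; 16 in 2 cells must be {7,9}.
No cell is forced outright now. R4C1 can only be 7 or 9 (the digits allowed by both its 16 across and its 19 down). If R4C1 = 9: then R2C1 would have to be in {8,9} for the 23 across but in {1,3,5,7} for the 19 down — contradiction. So R4C1 = 7.
R2C1 = 9: the only remaining digit allowed by both the 23 across and the 19 down.
R2C2 = 23 − 15 = 8 completes the 23 across.
R4C2 = 16 − 7 = 9 completes the 16 across.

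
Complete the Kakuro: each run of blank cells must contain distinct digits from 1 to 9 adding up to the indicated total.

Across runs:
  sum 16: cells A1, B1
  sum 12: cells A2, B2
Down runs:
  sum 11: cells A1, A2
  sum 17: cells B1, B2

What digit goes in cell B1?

16 in 2 cells must be {7,9}; 17 in 2 cells must be {8,9}.
The 16 across and the 17 down share only 9, so B1 = 9.
B2 = 17 − 9 = 8 completes the 17 down.
A1 = 16 − 9 = 7 completes the 16 across.
A2 = 12 − 8 = 4 completes the 12 across.

9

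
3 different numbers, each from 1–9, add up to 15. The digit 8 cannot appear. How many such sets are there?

3 distinct digits from 1–9 sum between 6 and 24.
Dropping sets that contain 8.
Enumerating: {1,5,9}, {2,4,9}, {2,6,7}, {3,5,7}, {4,5,6}.

5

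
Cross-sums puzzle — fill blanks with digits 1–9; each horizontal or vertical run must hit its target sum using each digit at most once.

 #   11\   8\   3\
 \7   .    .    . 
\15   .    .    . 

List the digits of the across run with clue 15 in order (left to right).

7 in 3 cells must be {1,2,4}; 3 in 2 cells must be {1,2}.
Nothing is forced directly, so branch on R1C1, whose candidates are 2 or 4. If R1C1 = 2: that forces R1C2 = 1, after which R1C3 would have to be in {4} for the 7 across but in {1,2} for the 3 down — contradiction. So R1C1 = 4.
R2C1 = 11 − 4 = 7 completes the 11 down.
Given what's placed, R2C3 must be 2 to fit the 15 across and 3 down.
R1C3 = 3 − 2 = 1 completes the 3 down.
R2C2 = 15 − 9 = 6 completes the 15 across.
R1C2 = 7 − 5 = 2 completes the 7 across.

7, 6, 2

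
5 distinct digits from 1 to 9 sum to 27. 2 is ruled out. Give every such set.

{1,3,6,8,9}; {1,4,5,8,9}; {1,4,6,7,9}; {1,5,6,7,8}; {3,4,5,6,9}; {3,4,5,7,8}

5 distinct digits from 1–9 sum between 15 and 35.
Dropping sets that contain 2.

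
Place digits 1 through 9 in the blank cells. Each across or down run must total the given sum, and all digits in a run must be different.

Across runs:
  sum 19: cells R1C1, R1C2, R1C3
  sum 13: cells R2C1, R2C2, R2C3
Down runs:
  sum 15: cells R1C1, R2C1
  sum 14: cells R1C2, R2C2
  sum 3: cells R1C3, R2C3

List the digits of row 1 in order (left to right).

8, 9, 2

3 in 2 cells must be {1,2}.
The 19 across and the 3 down share only 2, so R1C3 = 2.
R2C3 = 3 − 2 = 1 completes the 3 down.
Nothing is forced directly, so branch on R1C1, whose candidates are 8 or 9. If R1C1 = 9: that forces R1C2 = 8, after which R2C1 would have to be in {3,4,5,7,8,9} for the 13 across but in {6} for the 15 down — contradiction. So R1C1 = 8.
R1C2 = 19 − 10 = 9 completes the 19 across.
R2C1 = 15 − 8 = 7 completes the 15 down.
R2C2 = 13 − 8 = 5 completes the 13 across.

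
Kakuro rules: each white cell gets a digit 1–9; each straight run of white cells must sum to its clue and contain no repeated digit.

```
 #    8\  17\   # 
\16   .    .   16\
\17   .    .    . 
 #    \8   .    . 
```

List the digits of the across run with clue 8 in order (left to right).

1, 7

16 in 2 cells must be {7,9}.
The 16 across and the 8 down share only 7, so R1C1 = 7.
R1C2 = 16 − 7 = 9 completes the 16 across.
R2C1 = 8 − 7 = 1 completes the 8 down.
R2C2 = 7: the only remaining digit allowed by both the 17 across and the 17 down.
R2C3 = 17 − 8 = 9 completes the 17 across.
R3C2 = 17 − 16 = 1 completes the 17 down.
R3C3 = 8 − 1 = 7 completes the 8 across.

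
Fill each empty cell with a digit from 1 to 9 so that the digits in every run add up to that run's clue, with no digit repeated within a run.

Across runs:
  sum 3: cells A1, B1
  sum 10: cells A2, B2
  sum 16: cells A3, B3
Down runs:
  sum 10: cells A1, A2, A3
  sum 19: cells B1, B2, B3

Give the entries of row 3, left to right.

7 9

3 in 2 cells must be {1,2}; 16 in 2 cells must be {7,9}.
The 3 across and the 19 down share only 2, so B1 = 2.
The 16 across and the 10 down share only 7, so A3 = 7.
B3 = 16 − 7 = 9 completes the 16 across.
A1 = 3 − 2 = 1 completes the 3 across.
A2 = 10 − 8 = 2 completes the 10 down.
B2 = 10 − 2 = 8 completes the 10 across.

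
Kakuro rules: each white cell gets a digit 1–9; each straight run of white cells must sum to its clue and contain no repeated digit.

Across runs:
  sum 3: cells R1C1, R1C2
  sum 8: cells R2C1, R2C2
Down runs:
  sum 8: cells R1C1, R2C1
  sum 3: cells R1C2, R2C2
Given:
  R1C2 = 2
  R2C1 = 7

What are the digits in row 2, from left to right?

7 1

3 in 2 cells must be {1,2}.
R1C1 = 3 − 2 = 1 completes the 3 across.
R2C2 = 8 − 7 = 1 completes the 8 across.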